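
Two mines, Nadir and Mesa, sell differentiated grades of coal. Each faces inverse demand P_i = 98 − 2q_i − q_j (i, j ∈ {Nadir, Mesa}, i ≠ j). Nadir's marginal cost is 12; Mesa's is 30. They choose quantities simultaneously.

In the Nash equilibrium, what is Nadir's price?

Mine Nadir's profit: π = q_{Nadir}(98 − 2q_{Nadir} − q_{Mesa}) − 12q_{Nadir}.
∂π/∂q_{Nadir} = 86 − 4q_{Nadir} − q_{Mesa} = 0 ⇒ q_{Nadir} = 21.5 − 0.25q_{Mesa}.
Similarly q_{Mesa} = 17 − 0.25q_{Nadir}.
Solving the two reaction functions simultaneously: (1 − (−0.25)(−0.25))q_{Nadir} = 21.5 − 0.25·17, so 0.9375q_{Nadir} = 17.25 and q_{Nadir} = 18.4.
Then q_{Mesa} = 17 − 0.25·18.4 = 12.4.
P_{Nadir} = 98 − 2·18.4 − 12.4 = 48.8.

48.8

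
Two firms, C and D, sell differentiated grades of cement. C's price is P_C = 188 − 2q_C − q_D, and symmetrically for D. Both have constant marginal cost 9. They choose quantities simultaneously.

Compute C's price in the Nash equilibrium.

Firm C's profit: π = q_C(188 − 2q_C − q_D) − 9q_C.
∂π/∂q_C = 179 − 4q_C − q_D = 0 ⇒ q_C = 44.75 − 0.25q_D.
By symmetry q_D = q_C; substituting into the reaction function, 1.25q_C = 44.75 and q_C = 35.8.
P_C = 188 − 2·35.8 − 35.8 = 80.6.

80.6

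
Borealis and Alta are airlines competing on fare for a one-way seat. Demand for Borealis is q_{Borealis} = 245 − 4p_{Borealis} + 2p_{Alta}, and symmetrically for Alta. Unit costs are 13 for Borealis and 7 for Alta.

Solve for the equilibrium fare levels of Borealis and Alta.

48.7, 46.3

Borealis's profit: π = (p_{Borealis} − 13)(245 − 4p_{Borealis} + 2p_{Alta}).
∂π/∂p_{Borealis} = 297 − 8p_{Borealis} + 2p_{Alta} = 0 ⇒ p_{Borealis} = 37.125 + 0.25p_{Alta}.
Similarly p_{Alta} = 34.125 + 0.25p_{Borealis}.
Plugging p_{Alta} into Borealis's best response: p_{Borealis} = 37.125 + 0.25(34.125 + 0.25p_{Borealis}) ⇒ 0.9375p_{Borealis} = 1461/32, so p_{Borealis} = 48.7.
Then p_{Alta} = 34.125 + 0.25·48.7 = 46.3.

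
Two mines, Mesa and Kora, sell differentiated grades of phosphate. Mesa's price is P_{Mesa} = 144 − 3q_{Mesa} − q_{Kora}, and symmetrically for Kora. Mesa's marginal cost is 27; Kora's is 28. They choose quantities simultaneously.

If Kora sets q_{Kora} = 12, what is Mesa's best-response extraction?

17.5

Mine Mesa's profit: π = q_{Mesa}(144 − 3q_{Mesa} − q_{Kora}) − 27q_{Mesa}.
∂π/∂q_{Mesa} = 117 − 6q_{Mesa} − q_{Kora} = 0 ⇒ q_{Mesa} = 19.5 − (1/6)q_{Kora}.
At q_{Kora} = 12: q_{Mesa} = 19.5 − (1/6)·12 = 17.5.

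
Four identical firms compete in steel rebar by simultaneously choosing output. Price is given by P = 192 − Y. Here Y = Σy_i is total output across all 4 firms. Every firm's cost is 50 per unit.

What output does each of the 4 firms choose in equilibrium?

A representative firm's profit is π_i = y_i(192 − Y) − 50y_i, with Y = y_i + Σ_{j≠i} y_j.
First-order condition: 142 − 2y_i − Σ_{j≠i} y_j = 0.
Imposing symmetry (y_j = y for all j) turns Σ_{j≠i} y_j into 3y, so 142 = 5y and y = 28.4.

28.4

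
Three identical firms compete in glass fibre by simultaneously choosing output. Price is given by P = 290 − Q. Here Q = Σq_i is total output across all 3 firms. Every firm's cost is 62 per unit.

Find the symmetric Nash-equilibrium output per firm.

57

A representative firm's profit is π_i = q_i(290 − Q) − 62q_i, with Q = q_i + Σ_{j≠i} q_j.
First-order condition: 228 − 2q_i − Σ_{j≠i} q_j = 0.
In a symmetric equilibrium every firm chooses the same q, so Σ_{j≠i} q_j = 2q. The condition becomes 228 − 4q = 0, giving q = 228/4 = 57.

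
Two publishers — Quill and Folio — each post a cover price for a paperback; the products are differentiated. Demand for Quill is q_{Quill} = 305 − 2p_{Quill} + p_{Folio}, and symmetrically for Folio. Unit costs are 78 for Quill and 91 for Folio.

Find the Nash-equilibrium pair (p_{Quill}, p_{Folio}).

Quill's profit: π = (p_{Quill} − 78)(305 − 2p_{Quill} + p_{Folio}).
∂π/∂p_{Quill} = 461 − 4p_{Quill} + p_{Folio} = 0 ⇒ p_{Quill} = 115.25 + 0.25p_{Folio}.
Similarly p_{Folio} = 121.75 + 0.25p_{Quill}.
Plugging p_{Folio} into Quill's best response: p_{Quill} = 115.25 + 0.25(121.75 + 0.25p_{Quill}) ⇒ 0.9375p_{Quill} = 145.6875, so p_{Quill} = 155.4.
Then p_{Folio} = 121.75 + 0.25·155.4 = 160.6.

155.4, 160.6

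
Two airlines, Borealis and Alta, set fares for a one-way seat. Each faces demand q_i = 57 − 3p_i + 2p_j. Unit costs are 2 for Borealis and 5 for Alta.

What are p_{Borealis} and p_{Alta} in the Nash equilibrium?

Borealis's profit: π = (p_{Borealis} − 2)(57 − 3p_{Borealis} + 2p_{Alta}).
∂π/∂p_{Borealis} = 63 − 6p_{Borealis} + 2p_{Alta} = 0 ⇒ p_{Borealis} = 10.5 + (1/3)p_{Alta}.
Similarly p_{Alta} = 12 + (1/3)p_{Borealis}.
Plugging p_{Alta} into Borealis's best response: p_{Borealis} = 10.5 + (1/3)(12 + (1/3)p_{Borealis}) ⇒ (8/9)p_{Borealis} = 14.5, so p_{Borealis} = 16.3125.
Then p_{Alta} = 12 + (1/3)·16.3125 = 17.4375.

16.3125, 17.4375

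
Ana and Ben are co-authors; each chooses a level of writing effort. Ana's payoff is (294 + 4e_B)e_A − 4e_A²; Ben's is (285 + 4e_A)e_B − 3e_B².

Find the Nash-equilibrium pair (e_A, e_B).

90.75, 108

Expanding Ana's payoff: 294e_A + 4e_Be_A − 4e_A².
∂π/∂e_A = 294 + 4e_B − 8e_A = 0, so e_A = 36.75 + 0.5e_B.
Likewise for Ben: e_B = 47.5 + (2/3)e_A.
Plugging e_B into Ana's best response: e_A = 36.75 + 0.5(47.5 + (2/3)e_A) ⇒ (2/3)e_A = 60.5, so e_A = 90.75.
Then e_B = 47.5 + (2/3)·90.75 = 108.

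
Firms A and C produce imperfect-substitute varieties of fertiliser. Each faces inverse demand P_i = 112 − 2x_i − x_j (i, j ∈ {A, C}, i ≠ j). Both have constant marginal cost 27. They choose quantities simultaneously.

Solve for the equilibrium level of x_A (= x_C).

Firm A's profit: π = x_A(112 − 2x_A − x_C) − 27x_A.
∂π/∂x_A = 85 − 4x_A − x_C = 0 ⇒ x_A = 21.25 − 0.25x_C.
By symmetry x_C = x_A; substituting into the reaction function, 1.25x_A = 21.25 and x_A = 17.

17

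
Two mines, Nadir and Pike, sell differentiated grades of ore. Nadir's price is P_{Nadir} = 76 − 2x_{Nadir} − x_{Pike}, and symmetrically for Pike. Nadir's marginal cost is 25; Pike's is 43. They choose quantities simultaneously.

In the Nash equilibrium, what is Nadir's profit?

259.92

Mine Nadir's profit: π = x_{Nadir}(76 − 2x_{Nadir} − x_{Pike}) − 25x_{Nadir}.
∂π/∂x_{Nadir} = 51 − 4x_{Nadir} − x_{Pike} = 0 ⇒ x_{Nadir} = 12.75 − 0.25x_{Pike}.
Similarly x_{Pike} = 8.25 − 0.25x_{Nadir}.
Plugging x_{Pike} into Nadir's best response: x_{Nadir} = 12.75 − 0.25(8.25 − 0.25x_{Nadir}) ⇒ 0.9375x_{Nadir} = 10.6875, so x_{Nadir} = 11.4.
Then x_{Pike} = 8.25 − 0.25·11.4 = 5.4.
P_{Nadir} = 76 − 2·11.4 − 5.4 = 47.8.
Profit = (47.8 − 25)·11.4 = 259.92.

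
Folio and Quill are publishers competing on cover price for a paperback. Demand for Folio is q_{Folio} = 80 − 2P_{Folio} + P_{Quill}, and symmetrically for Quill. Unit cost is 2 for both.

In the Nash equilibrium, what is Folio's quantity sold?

Folio's profit: π = (P_{Folio} − 2)(80 − 2P_{Folio} + P_{Quill}).
∂π/∂P_{Folio} = 84 − 4P_{Folio} + P_{Quill} = 0 ⇒ P_{Folio} = 21 + 0.25P_{Quill}.
Setting P_{Folio} = P_{Quill} in the reaction function: P_{Folio} = 21 + 0.25P_{Folio}, so P_{Folio} = 21 / 0.75 = 28.
q_{Folio} = 80 − 2·28 + 28 = 52.

52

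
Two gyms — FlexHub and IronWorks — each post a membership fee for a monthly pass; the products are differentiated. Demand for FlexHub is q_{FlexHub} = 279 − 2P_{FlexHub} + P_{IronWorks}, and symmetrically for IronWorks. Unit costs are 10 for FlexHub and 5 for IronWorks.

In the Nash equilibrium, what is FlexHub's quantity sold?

178

FlexHub's profit: π = (P_{FlexHub} − 10)(279 − 2P_{FlexHub} + P_{IronWorks}).
∂π/∂P_{FlexHub} = 299 − 4P_{FlexHub} + P_{IronWorks} = 0 ⇒ P_{FlexHub} = 74.75 + 0.25P_{IronWorks}.
Similarly P_{IronWorks} = 72.25 + 0.25P_{FlexHub}.
Solving the two reaction functions simultaneously: (1 − (0.25)(0.25))P_{FlexHub} = 74.75 + 0.25·72.25, so 0.9375P_{FlexHub} = 92.8125 and P_{FlexHub} = 99.
Then P_{IronWorks} = 72.25 + 0.25·99 = 97.
q_{FlexHub} = 279 − 2·99 + 97 = 178.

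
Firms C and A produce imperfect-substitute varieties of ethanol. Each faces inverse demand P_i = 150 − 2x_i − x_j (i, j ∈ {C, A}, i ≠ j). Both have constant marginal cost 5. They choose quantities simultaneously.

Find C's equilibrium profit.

Firm C's profit: π = x_C(150 − 2x_C − x_A) − 5x_C.
∂π/∂x_C = 145 − 4x_C − x_A = 0 ⇒ x_C = 36.25 − 0.25x_A.
The game is symmetric, so in equilibrium x_A = x_C: the reaction function gives 1.25x_C = 36.25, hence x_C = 29.
P_C = 150 − 2·29 − 29 = 63.
Profit = (63 − 5)·29 = 1682.

1682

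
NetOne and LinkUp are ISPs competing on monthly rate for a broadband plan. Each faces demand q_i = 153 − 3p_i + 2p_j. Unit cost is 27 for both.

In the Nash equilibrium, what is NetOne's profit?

2976.75

NetOne's profit: π = (p_{NetOne} − 27)(153 − 3p_{NetOne} + 2p_{LinkUp}).
∂π/∂p_{NetOne} = 234 − 6p_{NetOne} + 2p_{LinkUp} = 0 ⇒ p_{NetOne} = 39 + (1/3)p_{LinkUp}.
The game is symmetric, so in equilibrium p_{LinkUp} = p_{NetOne}: the reaction function gives (2/3)p_{NetOne} = 39, hence p_{NetOne} = 58.5.
q_{NetOne} = 153 − 3·58.5 + 2·58.5 = 94.5.
Profit = (58.5 − 27)·94.5 = 2976.75.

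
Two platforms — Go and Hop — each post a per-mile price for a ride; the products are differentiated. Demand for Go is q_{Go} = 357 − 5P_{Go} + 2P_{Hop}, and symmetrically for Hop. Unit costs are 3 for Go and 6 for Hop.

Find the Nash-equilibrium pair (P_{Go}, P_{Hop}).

Go's profit: π = (P_{Go} − 3)(357 − 5P_{Go} + 2P_{Hop}).
∂π/∂P_{Go} = 372 − 10P_{Go} + 2P_{Hop} = 0 ⇒ P_{Go} = 37.2 + 0.2P_{Hop}.
Similarly P_{Hop} = 38.7 + 0.2P_{Go}.
Solving the two reaction functions simultaneously: (1 − (0.2)(0.2))P_{Go} = 37.2 + 0.2·38.7, so 0.96P_{Go} = 44.94 and P_{Go} = 46.8125.
Then P_{Hop} = 38.7 + 0.2·46.8125 = 48.0625.

46.8125, 48.0625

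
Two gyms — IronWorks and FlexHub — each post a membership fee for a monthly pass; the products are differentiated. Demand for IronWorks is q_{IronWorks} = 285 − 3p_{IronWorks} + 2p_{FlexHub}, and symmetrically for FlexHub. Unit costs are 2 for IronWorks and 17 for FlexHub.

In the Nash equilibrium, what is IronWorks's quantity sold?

220.6875

IronWorks's profit: π = (p_{IronWorks} − 2)(285 − 3p_{IronWorks} + 2p_{FlexHub}).
∂π/∂p_{IronWorks} = 291 − 6p_{IronWorks} + 2p_{FlexHub} = 0 ⇒ p_{IronWorks} = 48.5 + (1/3)p_{FlexHub}.
Similarly p_{FlexHub} = 56 + (1/3)p_{IronWorks}.
Plugging p_{FlexHub} into IronWorks's best response: p_{IronWorks} = 48.5 + (1/3)(56 + (1/3)p_{IronWorks}) ⇒ (8/9)p_{IronWorks} = 403/6, so p_{IronWorks} = 75.5625.
Then p_{FlexHub} = 56 + (1/3)·75.5625 = 81.1875.
q_{IronWorks} = 285 − 3·75.5625 + 2·81.1875 = 220.6875.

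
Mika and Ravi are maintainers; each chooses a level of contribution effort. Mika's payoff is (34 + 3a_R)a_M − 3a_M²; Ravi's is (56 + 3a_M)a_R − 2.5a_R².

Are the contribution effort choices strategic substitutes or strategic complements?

strategic complements

Expanding Mika's payoff: 34a_M + 3a_Ra_M − 3a_M².
∂π/∂a_M = 34 + 3a_R − 6a_M = 0, so a_M = 17/3 + 0.5a_R.
The best-response slope da_M/da_R = 0.5 > 0: the reaction function is upward-sloping, so the choices are strategic complements.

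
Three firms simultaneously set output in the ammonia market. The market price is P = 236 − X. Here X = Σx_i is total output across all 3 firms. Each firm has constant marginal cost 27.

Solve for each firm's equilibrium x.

A representative firm's profit is π_i = x_i(236 − X) − 27x_i, with X = x_i + Σ_{j≠i} x_j.
First-order condition: 209 − 2x_i − Σ_{j≠i} x_j = 0.
Imposing symmetry (x_j = x for all j) turns Σ_{j≠i} x_j into 2x, so 209 = 4x and x = 52.25.

52.25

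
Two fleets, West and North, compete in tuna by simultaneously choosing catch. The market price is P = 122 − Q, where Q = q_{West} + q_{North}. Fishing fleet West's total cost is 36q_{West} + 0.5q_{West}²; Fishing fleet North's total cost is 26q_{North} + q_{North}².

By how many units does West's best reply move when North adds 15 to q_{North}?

-5

Fishing fleet West's profit: π = q_{West}(122 − (q_{West} + q_{North})) − 36q_{West} − 0.5q_{West}².
∂π/∂q_{West} = 86 − 3q_{West} − q_{North} = 0, so q_{West} = 86/3 − (1/3)q_{North}.
The reaction-function slope is −1/3, so a 15-unit rise in q_{North} moves q_{West} by −1/3 × 15 = −5. West's best response falls — the actions are strategic substitutes.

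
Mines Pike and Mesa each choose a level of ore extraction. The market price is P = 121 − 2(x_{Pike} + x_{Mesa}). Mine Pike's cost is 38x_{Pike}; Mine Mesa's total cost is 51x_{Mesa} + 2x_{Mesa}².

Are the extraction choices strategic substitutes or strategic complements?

Mine Pike's profit: π = x_{Pike}(121 − 2(x_{Pike} + x_{Mesa})) − 38x_{Pike}.
∂π/∂x_{Pike} = 83 − 4x_{Pike} − 2x_{Mesa} = 0, so x_{Pike} = 20.75 − 0.5x_{Mesa}.
The best-response slope dx_{Pike}/dx_{Mesa} = −0.5 < 0: the reaction function is downward-sloping, so the choices are strategic substitutes.

strategic substitutes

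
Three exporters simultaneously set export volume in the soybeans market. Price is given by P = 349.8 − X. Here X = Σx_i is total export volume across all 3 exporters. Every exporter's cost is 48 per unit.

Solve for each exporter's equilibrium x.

A representative exporter's profit is π_i = x_i(349.8 − X) − 48x_i, with X = x_i + Σ_{j≠i} x_j.
First-order condition: 301.8 − 2x_i − Σ_{j≠i} x_j = 0.
In a symmetric equilibrium every exporter chooses the same x, so Σ_{j≠i} x_j = 2x. The condition becomes 301.8 − 4x = 0, giving x = 301.8/4 = 75.45.

75.45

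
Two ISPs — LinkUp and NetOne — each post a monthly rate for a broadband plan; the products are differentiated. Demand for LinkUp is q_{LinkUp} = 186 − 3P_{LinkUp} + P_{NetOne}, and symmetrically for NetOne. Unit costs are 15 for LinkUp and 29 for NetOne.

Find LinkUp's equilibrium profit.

LinkUp's profit: π = (P_{LinkUp} − 15)(186 − 3P_{LinkUp} + P_{NetOne}).
∂π/∂P_{LinkUp} = 231 − 6P_{LinkUp} + P_{NetOne} = 0 ⇒ P_{LinkUp} = 38.5 + (1/6)P_{NetOne}.
Similarly P_{NetOne} = 45.5 + (1/6)P_{LinkUp}.
Substituting the second reaction function into the first: P_{LinkUp} = 38.5 + (1/6)(45.5 + (1/6)P_{LinkUp}), which gives (35/36)P_{LinkUp} = 553/12 ⇒ P_{LinkUp} = 47.4.
Then P_{NetOne} = 45.5 + (1/6)·47.4 = 53.4.
q_{LinkUp} = 186 − 3·47.4 + 53.4 = 97.2.
Profit = (47.4 − 15)·97.2 = 3149.28.

3149.28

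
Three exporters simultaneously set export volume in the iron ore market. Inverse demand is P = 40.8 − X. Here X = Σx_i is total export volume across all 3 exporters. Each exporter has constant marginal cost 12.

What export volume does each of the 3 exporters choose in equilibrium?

A representative exporter's profit is π_i = x_i(40.8 − X) − 12x_i, with X = x_i + Σ_{j≠i} x_j.
First-order condition: 28.8 − 2x_i − Σ_{j≠i} x_j = 0.
With identical exporters, set every x_j = x: then 28.8 − 2x − 2x = 0, i.e. x = 28.8/4 = 7.2.

7.2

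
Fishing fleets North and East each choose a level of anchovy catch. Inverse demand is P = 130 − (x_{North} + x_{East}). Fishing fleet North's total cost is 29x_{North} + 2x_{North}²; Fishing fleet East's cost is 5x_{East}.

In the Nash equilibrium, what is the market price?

Fishing fleet North's profit: π = x_{North}(130 − (x_{North} + x_{East})) − 29x_{North} − 2x_{North}².
∂π/∂x_{North} = 101 − 6x_{North} − x_{East} = 0, so x_{North} = 101/6 − (1/6)x_{East}.
For East: ∂π/∂x_{East} = 125 − 2x_{East} − x_{North} = 0 ⇒ x_{East} = 62.5 − 0.5x_{North}.
Solving the two reaction functions simultaneously: (1 − (−1/6)(−0.5))x_{North} = 101/6 − (1/6)·62.5, so (11/12)x_{North} = 77/12 and x_{North} = 7.
Then x_{East} = 62.5 − 0.5·7 = 59.
Equilibrium price: P = 130 − 66 = 64.

64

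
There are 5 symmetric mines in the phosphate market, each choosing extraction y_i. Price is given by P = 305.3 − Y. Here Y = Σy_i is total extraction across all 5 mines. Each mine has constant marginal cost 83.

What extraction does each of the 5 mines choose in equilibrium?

37.05

A representative mine's profit is π_i = y_i(305.3 − Y) − 83y_i, with Y = y_i + Σ_{j≠i} y_j.
First-order condition: 222.3 − 2y_i − Σ_{j≠i} y_j = 0.
In a symmetric equilibrium every mine chooses the same y, so Σ_{j≠i} y_j = 4y. The condition becomes 222.3 − 6y = 0, giving y = 222.3/6 = 37.05.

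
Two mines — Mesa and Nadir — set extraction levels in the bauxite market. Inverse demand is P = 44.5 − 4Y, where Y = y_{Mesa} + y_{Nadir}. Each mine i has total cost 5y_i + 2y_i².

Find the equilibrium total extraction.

4.9375

Mine Mesa's profit: π = y_{Mesa}(44.5 − 4(y_{Mesa} + y_{Nadir})) − 5y_{Mesa} − 2y_{Mesa}².
∂π/∂y_{Mesa} = 39.5 − 12y_{Mesa} − 4y_{Nadir} = 0, so y_{Mesa} = 79/24 − (1/3)y_{Nadir}.
The game is symmetric, so in equilibrium y_{Nadir} = y_{Mesa}: the reaction function gives (4/3)y_{Mesa} = 79/24, hence y_{Mesa} = 79/32.
Total extraction: 79/32 + 79/32 = 4.9375.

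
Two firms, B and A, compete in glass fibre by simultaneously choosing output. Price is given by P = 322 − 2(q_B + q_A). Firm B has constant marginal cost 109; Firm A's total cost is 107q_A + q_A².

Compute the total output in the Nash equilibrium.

Firm B's profit: π = q_B(322 − 2(q_B + q_A)) − 109q_B.
∂π/∂q_B = 213 − 4q_B − 2q_A = 0, so q_B = 53.25 − 0.5q_A.
For A: ∂π/∂q_A = 215 − 6q_A − 2q_B = 0 ⇒ q_A = 215/6 − (1/3)q_B.
Substituting the second reaction function into the first: q_B = 53.25 − 0.5(215/6 − (1/3)q_B), which gives (5/6)q_B = 106/3 ⇒ q_B = 42.4.
Then q_A = 215/6 − (1/3)·42.4 = 21.7.
Total output: 42.4 + 21.7 = 64.1.

64.1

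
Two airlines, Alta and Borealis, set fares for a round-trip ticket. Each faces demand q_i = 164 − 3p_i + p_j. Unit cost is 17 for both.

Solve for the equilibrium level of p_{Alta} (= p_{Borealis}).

Alta's profit: π = (p_{Alta} − 17)(164 − 3p_{Alta} + p_{Borealis}).
∂π/∂p_{Alta} = 215 − 6p_{Alta} + p_{Borealis} = 0 ⇒ p_{Alta} = 215/6 + (1/6)p_{Borealis}.
The game is symmetric, so in equilibrium p_{Borealis} = p_{Alta}: the reaction function gives (5/6)p_{Alta} = 215/6, hence p_{Alta} = 43.

43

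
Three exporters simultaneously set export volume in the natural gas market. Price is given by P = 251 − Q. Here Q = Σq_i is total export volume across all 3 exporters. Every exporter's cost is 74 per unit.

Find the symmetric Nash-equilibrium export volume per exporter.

44.25

A representative exporter's profit is π_i = q_i(251 − Q) − 74q_i, with Q = q_i + Σ_{j≠i} q_j.
First-order condition: 177 − 2q_i − Σ_{j≠i} q_j = 0.
With identical exporters, set every q_j = q: then 177 − 2q − 2q = 0, i.e. q = 177/4 = 44.25.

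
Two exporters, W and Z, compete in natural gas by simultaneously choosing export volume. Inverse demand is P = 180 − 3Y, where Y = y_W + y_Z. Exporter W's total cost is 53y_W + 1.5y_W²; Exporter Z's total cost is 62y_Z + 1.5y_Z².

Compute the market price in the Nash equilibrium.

118.75

Exporter W's profit: π = y_W(180 − 3(y_W + y_Z)) − 53y_W − 1.5y_W².
∂π/∂y_W = 127 − 9y_W − 3y_Z = 0, so y_W = 127/9 − (1/3)y_Z.
By the same steps for Z: y_Z = 118/9 − (1/3)y_W.
Solving the two reaction functions simultaneously: (1 − (−1/3)(−1/3))y_W = 127/9 − (1/3)·(118/9), so (8/9)y_W = 263/27 and y_W = 263/24.
Then y_Z = 118/9 − (1/3)·(263/24) = 227/24.
Equilibrium price: P = 180 − 3·(245/12) = 118.75.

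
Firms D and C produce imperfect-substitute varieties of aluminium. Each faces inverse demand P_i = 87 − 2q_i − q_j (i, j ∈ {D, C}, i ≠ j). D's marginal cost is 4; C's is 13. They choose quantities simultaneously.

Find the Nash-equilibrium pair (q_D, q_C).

Firm D's profit: π = q_D(87 − 2q_D − q_C) − 4q_D.
∂π/∂q_D = 83 − 4q_D − q_C = 0 ⇒ q_D = 20.75 − 0.25q_C.
Similarly q_C = 18.5 − 0.25q_D.
Substituting the second reaction function into the first: q_D = 20.75 − 0.25(18.5 − 0.25q_D), which gives 0.9375q_D = 16.125 ⇒ q_D = 17.2.
Then q_C = 18.5 − 0.25·17.2 = 14.2.

17.2, 14.2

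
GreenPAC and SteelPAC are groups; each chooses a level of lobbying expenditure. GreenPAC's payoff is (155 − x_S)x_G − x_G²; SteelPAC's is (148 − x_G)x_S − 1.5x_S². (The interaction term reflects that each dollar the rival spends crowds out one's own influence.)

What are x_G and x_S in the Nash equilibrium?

Expanding GreenPAC's payoff: 155x_G − x_Sx_G − x_G².
∂π/∂x_G = 155 − x_S − 2x_G = 0, so x_G = 77.5 − 0.5x_S.
Likewise for SteelPAC: x_S = 148/3 − (1/3)x_G.
Substituting the second reaction function into the first: x_G = 77.5 − 0.5(148/3 − (1/3)x_G), which gives (5/6)x_G = 317/6 ⇒ x_G = 63.4.
Then x_S = 148/3 − (1/3)·63.4 = 28.2.

63.4, 28.2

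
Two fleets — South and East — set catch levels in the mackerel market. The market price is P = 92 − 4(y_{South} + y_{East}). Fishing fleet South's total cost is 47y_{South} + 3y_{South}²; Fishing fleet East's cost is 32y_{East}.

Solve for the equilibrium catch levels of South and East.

Fishing fleet South's profit: π = y_{South}(92 − 4(y_{South} + y_{East})) − 47y_{South} − 3y_{South}².
∂π/∂y_{South} = 45 − 14y_{South} − 4y_{East} = 0, so y_{South} = 45/14 − (2/7)y_{East}.
For East: ∂π/∂y_{East} = 60 − 8y_{East} − 4y_{South} = 0 ⇒ y_{East} = 7.5 − 0.5y_{South}.
Solving the two reaction functions simultaneously: (1 − (−2/7)(−0.5))y_{South} = 45/14 − (2/7)·7.5, so (6/7)y_{South} = 15/14 and y_{South} = 1.25.
Then y_{East} = 7.5 − 0.5·1.25 = 6.875.

1.25, 6.875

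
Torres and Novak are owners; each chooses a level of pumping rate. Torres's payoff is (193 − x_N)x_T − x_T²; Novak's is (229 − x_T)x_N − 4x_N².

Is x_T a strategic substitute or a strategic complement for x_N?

strategic substitutes

Expanding Torres's payoff: 193x_T − x_Nx_T − x_T².
∂π/∂x_T = 193 − x_N − 2x_T = 0, so x_T = 96.5 − 0.5x_N.
The best-response slope dx_T/dx_N = −0.5 < 0: the reaction function is downward-sloping, so the choices are strategic substitutes.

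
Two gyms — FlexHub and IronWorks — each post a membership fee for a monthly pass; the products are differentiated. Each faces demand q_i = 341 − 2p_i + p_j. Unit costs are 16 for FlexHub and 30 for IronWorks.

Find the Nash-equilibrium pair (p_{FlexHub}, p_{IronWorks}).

126.2, 131.8

FlexHub's profit: π = (p_{FlexHub} − 16)(341 − 2p_{FlexHub} + p_{IronWorks}).
∂π/∂p_{FlexHub} = 373 − 4p_{FlexHub} + p_{IronWorks} = 0 ⇒ p_{FlexHub} = 93.25 + 0.25p_{IronWorks}.
Similarly p_{IronWorks} = 100.25 + 0.25p_{FlexHub}.
Plugging p_{IronWorks} into FlexHub's best response: p_{FlexHub} = 93.25 + 0.25(100.25 + 0.25p_{FlexHub}) ⇒ 0.9375p_{FlexHub} = 118.3125, so p_{FlexHub} = 126.2.
Then p_{IronWorks} = 100.25 + 0.25·126.2 = 131.8.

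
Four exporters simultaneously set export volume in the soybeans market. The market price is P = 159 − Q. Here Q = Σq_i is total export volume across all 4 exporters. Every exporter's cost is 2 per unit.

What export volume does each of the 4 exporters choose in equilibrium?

31.4

A representative exporter's profit is π_i = q_i(159 − Q) − 2q_i, with Q = q_i + Σ_{j≠i} q_j.
First-order condition: 157 − 2q_i − Σ_{j≠i} q_j = 0.
With identical exporters, set every q_j = q: then 157 − 2q − 3q = 0, i.e. q = 157/5 = 31.4.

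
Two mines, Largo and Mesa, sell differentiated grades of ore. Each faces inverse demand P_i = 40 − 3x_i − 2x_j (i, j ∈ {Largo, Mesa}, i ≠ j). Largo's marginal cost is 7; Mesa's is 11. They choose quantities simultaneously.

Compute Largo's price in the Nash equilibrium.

Mine Largo's profit: π = x_{Largo}(40 − 3x_{Largo} − 2x_{Mesa}) − 7x_{Largo}.
∂π/∂x_{Largo} = 33 − 6x_{Largo} − 2x_{Mesa} = 0 ⇒ x_{Largo} = 5.5 − (1/3)x_{Mesa}.
Similarly x_{Mesa} = 29/6 − (1/3)x_{Largo}.
Substituting the second reaction function into the first: x_{Largo} = 5.5 − (1/3)(29/6 − (1/3)x_{Largo}), which gives (8/9)x_{Largo} = 35/9 ⇒ x_{Largo} = 4.375.
Then x_{Mesa} = 29/6 − (1/3)·4.375 = 3.375.
P_{Largo} = 40 − 3·4.375 − 2·3.375 = 20.125.

20.125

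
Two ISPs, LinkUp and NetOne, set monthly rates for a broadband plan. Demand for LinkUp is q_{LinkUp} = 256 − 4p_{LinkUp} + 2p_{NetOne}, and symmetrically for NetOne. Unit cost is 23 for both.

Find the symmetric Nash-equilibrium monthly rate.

LinkUp's profit: π = (p_{LinkUp} − 23)(256 − 4p_{LinkUp} + 2p_{NetOne}).
∂π/∂p_{LinkUp} = 348 − 8p_{LinkUp} + 2p_{NetOne} = 0 ⇒ p_{LinkUp} = 43.5 + 0.25p_{NetOne}.
By symmetry p_{NetOne} = p_{LinkUp}; substituting into the reaction function, 0.75p_{LinkUp} = 43.5 and p_{LinkUp} = 58.

58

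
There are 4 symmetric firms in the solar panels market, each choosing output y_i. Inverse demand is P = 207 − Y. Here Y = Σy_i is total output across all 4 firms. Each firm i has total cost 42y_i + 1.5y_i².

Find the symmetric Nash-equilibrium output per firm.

A representative firm's profit is π_i = y_i(207 − Y) − 42y_i − 1.5y_i², with Y = y_i + Σ_{j≠i} y_j.
First-order condition: 165 − 5y_i − Σ_{j≠i} y_j = 0.
With identical firms, set every y_j = y: then 165 − 5y − 3y = 0, i.e. y = 165/8 = 20.625.

20.625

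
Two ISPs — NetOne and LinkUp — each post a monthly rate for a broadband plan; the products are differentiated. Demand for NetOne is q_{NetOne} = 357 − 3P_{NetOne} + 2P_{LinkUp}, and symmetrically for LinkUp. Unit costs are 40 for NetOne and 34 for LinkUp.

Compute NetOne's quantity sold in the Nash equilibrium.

234.375

NetOne's profit: π = (P_{NetOne} − 40)(357 − 3P_{NetOne} + 2P_{LinkUp}).
∂π/∂P_{NetOne} = 477 − 6P_{NetOne} + 2P_{LinkUp} = 0 ⇒ P_{NetOne} = 79.5 + (1/3)P_{LinkUp}.
Similarly P_{LinkUp} = 76.5 + (1/3)P_{NetOne}.
Plugging P_{LinkUp} into NetOne's best response: P_{NetOne} = 79.5 + (1/3)(76.5 + (1/3)P_{NetOne}) ⇒ (8/9)P_{NetOne} = 105, so P_{NetOne} = 118.125.
Then P_{LinkUp} = 76.5 + (1/3)·118.125 = 115.875.
q_{NetOne} = 357 − 3·118.125 + 2·115.875 = 234.375.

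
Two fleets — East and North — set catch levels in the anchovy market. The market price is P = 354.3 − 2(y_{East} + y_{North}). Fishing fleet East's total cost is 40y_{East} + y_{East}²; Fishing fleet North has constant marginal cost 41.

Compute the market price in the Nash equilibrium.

166.12

Fishing fleet East's profit: π = y_{East}(354.3 − 2(y_{East} + y_{North})) − 40y_{East} − y_{East}².
∂π/∂y_{East} = 314.3 − 6y_{East} − 2y_{North} = 0, so y_{East} = 3143/60 − (1/3)y_{North}.
For North: ∂π/∂y_{North} = 313.3 − 4y_{North} − 2y_{East} = 0 ⇒ y_{North} = 78.325 − 0.5y_{East}.
Substituting the second reaction function into the first: y_{East} = 3143/60 − (1/3)(78.325 − 0.5y_{East}), which gives (5/6)y_{East} = 26.275 ⇒ y_{East} = 31.53.
Then y_{North} = 78.325 − 0.5·31.53 = 62.56.
Equilibrium price: P = 354.3 − 2·94.09 = 166.12.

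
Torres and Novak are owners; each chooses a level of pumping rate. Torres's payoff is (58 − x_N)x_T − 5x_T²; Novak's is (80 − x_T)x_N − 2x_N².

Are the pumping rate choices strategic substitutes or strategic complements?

strategic substitutes

Expanding Torres's payoff: 58x_T − x_Nx_T − 5x_T².
∂π/∂x_T = 58 − x_N − 10x_T = 0, so x_T = 5.8 − 0.1x_N.
The best-response slope dx_T/dx_N = −0.1 < 0: the reaction function is downward-sloping, so the choices are strategic substitutes.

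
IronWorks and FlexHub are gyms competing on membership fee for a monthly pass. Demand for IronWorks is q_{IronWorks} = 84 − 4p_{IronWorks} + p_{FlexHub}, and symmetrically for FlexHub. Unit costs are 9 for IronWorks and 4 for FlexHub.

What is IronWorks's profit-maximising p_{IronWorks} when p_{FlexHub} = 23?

IronWorks's profit: π = (p_{IronWorks} − 9)(84 − 4p_{IronWorks} + p_{FlexHub}).
∂π/∂p_{IronWorks} = 120 − 8p_{IronWorks} + p_{FlexHub} = 0 ⇒ p_{IronWorks} = 15 + 0.125p_{FlexHub}.
At p_{FlexHub} = 23: p_{IronWorks} = 15 + 0.125·23 = 17.875.

17.875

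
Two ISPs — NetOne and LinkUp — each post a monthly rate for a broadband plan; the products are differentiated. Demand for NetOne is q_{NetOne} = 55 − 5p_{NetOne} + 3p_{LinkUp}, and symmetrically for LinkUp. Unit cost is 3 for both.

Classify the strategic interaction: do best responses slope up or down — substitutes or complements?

strategic complements

NetOne's profit: π = (p_{NetOne} − 3)(55 − 5p_{NetOne} + 3p_{LinkUp}).
∂π/∂p_{NetOne} = 70 − 10p_{NetOne} + 3p_{LinkUp} = 0 ⇒ p_{NetOne} = 7 + 0.3p_{LinkUp}.
The best-response slope dp_{NetOne}/dp_{LinkUp} = 0.3 > 0: the reaction function is upward-sloping, so the choices are strategic complements.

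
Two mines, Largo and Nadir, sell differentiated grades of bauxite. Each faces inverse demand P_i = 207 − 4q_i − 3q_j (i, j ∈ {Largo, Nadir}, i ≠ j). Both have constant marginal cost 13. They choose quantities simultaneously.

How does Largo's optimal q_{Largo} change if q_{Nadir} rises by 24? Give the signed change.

-9

Mine Largo's profit: π = q_{Largo}(207 − 4q_{Largo} − 3q_{Nadir}) − 13q_{Largo}.
∂π/∂q_{Largo} = 194 − 8q_{Largo} − 3q_{Nadir} = 0 ⇒ q_{Largo} = 24.25 − 0.375q_{Nadir}.
The reaction-function slope is −0.375, so a 24-unit rise in q_{Nadir} moves q_{Largo} by −0.375 × 24 = −9. Largo's best response falls — the actions are strategic substitutes.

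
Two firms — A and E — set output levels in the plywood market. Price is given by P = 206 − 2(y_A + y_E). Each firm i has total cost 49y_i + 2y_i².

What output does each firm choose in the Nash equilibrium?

Firm A's profit: π = y_A(206 − 2(y_A + y_E)) − 49y_A − 2y_A².
∂π/∂y_A = 157 − 8y_A − 2y_E = 0, so y_A = 19.625 − 0.25y_E.
By symmetry y_E = y_A; substituting into the reaction function, 1.25y_A = 19.625 and y_A = 15.7.

15.7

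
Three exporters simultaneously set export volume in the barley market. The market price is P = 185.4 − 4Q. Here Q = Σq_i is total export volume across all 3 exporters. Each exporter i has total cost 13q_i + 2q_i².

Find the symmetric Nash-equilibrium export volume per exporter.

A representative exporter's profit is π_i = q_i(185.4 − 4Q) − 13q_i − 2q_i², with Q = q_i + Σ_{j≠i} q_j.
First-order condition: 172.4 − 12q_i − 4Σ_{j≠i} q_j = 0.
Imposing symmetry (q_j = q for all j) turns Σ_{j≠i} q_j into 2q, so 172.4 = 20q and q = 8.62.

8.62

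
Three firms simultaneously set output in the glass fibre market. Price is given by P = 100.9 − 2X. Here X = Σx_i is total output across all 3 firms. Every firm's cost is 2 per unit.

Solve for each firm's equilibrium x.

12.3625

A representative firm's profit is π_i = x_i(100.9 − 2X) − 2x_i, with X = x_i + Σ_{j≠i} x_j.
First-order condition: 98.9 − 4x_i − 2Σ_{j≠i} x_j = 0.
Imposing symmetry (x_j = x for all j) turns Σ_{j≠i} x_j into 2x, so 98.9 = 8x and x = 12.3625.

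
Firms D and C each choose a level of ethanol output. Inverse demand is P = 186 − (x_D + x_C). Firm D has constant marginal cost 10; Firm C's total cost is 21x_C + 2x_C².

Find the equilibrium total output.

Firm D's profit: π = x_D(186 − (x_D + x_C)) − 10x_D.
∂π/∂x_D = 176 − 2x_D − x_C = 0, so x_D = 88 − 0.5x_C.
For C: ∂π/∂x_C = 165 − 6x_C − x_D = 0 ⇒ x_C = 27.5 − (1/6)x_D.
Substituting the second reaction function into the first: x_D = 88 − 0.5(27.5 − (1/6)x_D), which gives (11/12)x_D = 74.25 ⇒ x_D = 81.
Then x_C = 27.5 − (1/6)·81 = 14.
Total output: 81 + 14 = 95.

95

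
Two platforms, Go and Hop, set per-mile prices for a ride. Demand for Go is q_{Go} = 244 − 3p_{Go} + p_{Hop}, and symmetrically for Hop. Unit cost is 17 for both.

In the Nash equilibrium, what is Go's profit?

5292

Go's profit: π = (p_{Go} − 17)(244 − 3p_{Go} + p_{Hop}).
∂π/∂p_{Go} = 295 − 6p_{Go} + p_{Hop} = 0 ⇒ p_{Go} = 295/6 + (1/6)p_{Hop}.
By symmetry p_{Hop} = p_{Go}; substituting into the reaction function, (5/6)p_{Go} = 295/6 and p_{Go} = 59.
q_{Go} = 244 − 3·59 + 59 = 126.
Profit = (59 − 17)·126 = 5292.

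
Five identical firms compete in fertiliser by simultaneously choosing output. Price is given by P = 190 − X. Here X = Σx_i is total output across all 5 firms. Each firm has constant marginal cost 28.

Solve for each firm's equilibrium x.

27

A representative firm's profit is π_i = x_i(190 − X) − 28x_i, with X = x_i + Σ_{j≠i} x_j.
First-order condition: 162 − 2x_i − Σ_{j≠i} x_j = 0.
With identical firms, set every x_j = x: then 162 − 2x − 4x = 0, i.e. x = 162/6 = 27.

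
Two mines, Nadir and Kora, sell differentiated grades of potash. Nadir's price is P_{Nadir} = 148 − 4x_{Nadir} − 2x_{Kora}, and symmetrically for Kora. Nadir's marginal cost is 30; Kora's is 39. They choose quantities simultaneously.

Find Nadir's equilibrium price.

Mine Nadir's profit: π = x_{Nadir}(148 − 4x_{Nadir} − 2x_{Kora}) − 30x_{Nadir}.
∂π/∂x_{Nadir} = 118 − 8x_{Nadir} − 2x_{Kora} = 0 ⇒ x_{Nadir} = 14.75 − 0.25x_{Kora}.
Similarly x_{Kora} = 13.625 − 0.25x_{Nadir}.
Substituting the second reaction function into the first: x_{Nadir} = 14.75 − 0.25(13.625 − 0.25x_{Nadir}), which gives 0.9375x_{Nadir} = 363/32 ⇒ x_{Nadir} = 12.1.
Then x_{Kora} = 13.625 − 0.25·12.1 = 10.6.
P_{Nadir} = 148 − 4·12.1 − 2·10.6 = 78.4.

78.4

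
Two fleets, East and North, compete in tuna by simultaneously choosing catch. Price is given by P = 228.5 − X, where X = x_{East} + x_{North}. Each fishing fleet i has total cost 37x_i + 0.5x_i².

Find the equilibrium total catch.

Fishing fleet East's profit: π = x_{East}(228.5 − (x_{East} + x_{North})) − 37x_{East} − 0.5x_{East}².
∂π/∂x_{East} = 191.5 − 3x_{East} − x_{North} = 0, so x_{East} = 383/6 − (1/3)x_{North}.
Setting x_{East} = x_{North} in the reaction function: x_{East} = 383/6 − (1/3)x_{East}, so x_{East} = (383/6) / (4/3) = 47.875.
Total catch: 47.875 + 47.875 = 95.75.

95.75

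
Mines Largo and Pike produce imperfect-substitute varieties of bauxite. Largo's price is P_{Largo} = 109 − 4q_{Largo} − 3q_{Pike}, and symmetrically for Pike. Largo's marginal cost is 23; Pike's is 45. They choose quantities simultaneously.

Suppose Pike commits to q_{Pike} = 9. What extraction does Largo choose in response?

7.375

Mine Largo's profit: π = q_{Largo}(109 − 4q_{Largo} − 3q_{Pike}) − 23q_{Largo}.
∂π/∂q_{Largo} = 86 − 8q_{Largo} − 3q_{Pike} = 0 ⇒ q_{Largo} = 10.75 − 0.375q_{Pike}.
At q_{Pike} = 9: q_{Largo} = 10.75 − 0.375·9 = 7.375.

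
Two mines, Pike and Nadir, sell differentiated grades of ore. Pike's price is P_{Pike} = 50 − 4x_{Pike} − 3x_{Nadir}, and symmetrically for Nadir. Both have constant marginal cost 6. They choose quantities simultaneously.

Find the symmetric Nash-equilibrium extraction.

Mine Pike's profit: π = x_{Pike}(50 − 4x_{Pike} − 3x_{Nadir}) − 6x_{Pike}.
∂π/∂x_{Pike} = 44 − 8x_{Pike} − 3x_{Nadir} = 0 ⇒ x_{Pike} = 5.5 − 0.375x_{Nadir}.
By symmetry x_{Nadir} = x_{Pike}; substituting into the reaction function, 1.375x_{Pike} = 5.5 and x_{Pike} = 4.

4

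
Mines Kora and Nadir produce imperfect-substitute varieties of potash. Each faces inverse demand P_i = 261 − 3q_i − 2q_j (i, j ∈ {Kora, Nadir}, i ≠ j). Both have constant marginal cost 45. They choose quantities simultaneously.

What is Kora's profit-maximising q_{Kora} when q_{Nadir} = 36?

Mine Kora's profit: π = q_{Kora}(261 − 3q_{Kora} − 2q_{Nadir}) − 45q_{Kora}.
∂π/∂q_{Kora} = 216 − 6q_{Kora} − 2q_{Nadir} = 0 ⇒ q_{Kora} = 36 − (1/3)q_{Nadir}.
At q_{Nadir} = 36: q_{Kora} = 36 − (1/3)·36 = 24.

24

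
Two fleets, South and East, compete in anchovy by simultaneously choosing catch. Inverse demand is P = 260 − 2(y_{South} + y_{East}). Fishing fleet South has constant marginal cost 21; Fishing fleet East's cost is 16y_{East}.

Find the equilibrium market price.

Fishing fleet South's profit: π = y_{South}(260 − 2(y_{South} + y_{East})) − 21y_{South}.
∂π/∂y_{South} = 239 − 4y_{South} − 2y_{East} = 0, so y_{South} = 59.75 − 0.5y_{East}.
By the same steps for East: y_{East} = 61 − 0.5y_{South}.
Substituting the second reaction function into the first: y_{South} = 59.75 − 0.5(61 − 0.5y_{South}), which gives 0.75y_{South} = 29.25 ⇒ y_{South} = 39.
Then y_{East} = 61 − 0.5·39 = 41.5.
Equilibrium price: P = 260 − 2·80.5 = 99.

99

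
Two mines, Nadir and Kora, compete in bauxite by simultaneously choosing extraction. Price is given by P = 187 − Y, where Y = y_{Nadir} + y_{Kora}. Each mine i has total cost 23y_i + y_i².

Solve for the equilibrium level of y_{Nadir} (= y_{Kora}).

Mine Nadir's profit: π = y_{Nadir}(187 − (y_{Nadir} + y_{Kora})) − 23y_{Nadir} − y_{Nadir}².
∂π/∂y_{Nadir} = 164 − 4y_{Nadir} − y_{Kora} = 0, so y_{Nadir} = 41 − 0.25y_{Kora}.
By symmetry y_{Kora} = y_{Nadir}; substituting into the reaction function, 1.25y_{Nadir} = 41 and y_{Nadir} = 32.8.

32.8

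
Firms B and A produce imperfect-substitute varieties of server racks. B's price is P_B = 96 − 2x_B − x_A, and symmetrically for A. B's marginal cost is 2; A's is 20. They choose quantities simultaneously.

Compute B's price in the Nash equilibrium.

42

Firm B's profit: π = x_B(96 − 2x_B − x_A) − 2x_B.
∂π/∂x_B = 94 − 4x_B − x_A = 0 ⇒ x_B = 23.5 − 0.25x_A.
Similarly x_A = 19 − 0.25x_B.
Plugging x_A into B's best response: x_B = 23.5 − 0.25(19 − 0.25x_B) ⇒ 0.9375x_B = 18.75, so x_B = 20.
Then x_A = 19 − 0.25·20 = 14.
P_B = 96 − 2·20 − 14 = 42.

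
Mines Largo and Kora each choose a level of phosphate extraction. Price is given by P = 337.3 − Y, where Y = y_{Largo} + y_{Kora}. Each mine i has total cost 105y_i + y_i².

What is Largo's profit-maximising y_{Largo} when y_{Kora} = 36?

49.075

Mine Largo's profit: π = y_{Largo}(337.3 − (y_{Largo} + y_{Kora})) − 105y_{Largo} − y_{Largo}².
∂π/∂y_{Largo} = 232.3 − 4y_{Largo} − y_{Kora} = 0, so y_{Largo} = 58.075 − 0.25y_{Kora}.
At y_{Kora} = 36: y_{Largo} = 58.075 − 0.25·36 = 49.075.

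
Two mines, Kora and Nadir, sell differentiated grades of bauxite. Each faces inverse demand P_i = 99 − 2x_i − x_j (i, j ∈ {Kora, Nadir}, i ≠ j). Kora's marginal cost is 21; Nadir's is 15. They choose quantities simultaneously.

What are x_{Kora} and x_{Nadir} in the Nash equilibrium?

15.2, 17.2

Mine Kora's profit: π = x_{Kora}(99 − 2x_{Kora} − x_{Nadir}) − 21x_{Kora}.
∂π/∂x_{Kora} = 78 − 4x_{Kora} − x_{Nadir} = 0 ⇒ x_{Kora} = 19.5 − 0.25x_{Nadir}.
Similarly x_{Nadir} = 21 − 0.25x_{Kora}.
Solving the two reaction functions simultaneously: (1 − (−0.25)(−0.25))x_{Kora} = 19.5 − 0.25·21, so 0.9375x_{Kora} = 14.25 and x_{Kora} = 15.2.
Then x_{Nadir} = 21 − 0.25·15.2 = 17.2.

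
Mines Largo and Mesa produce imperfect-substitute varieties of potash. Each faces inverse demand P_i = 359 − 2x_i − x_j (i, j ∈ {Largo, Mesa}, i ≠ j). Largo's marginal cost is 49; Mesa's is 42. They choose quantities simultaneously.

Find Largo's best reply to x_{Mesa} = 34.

Mine Largo's profit: π = x_{Largo}(359 − 2x_{Largo} − x_{Mesa}) − 49x_{Largo}.
∂π/∂x_{Largo} = 310 − 4x_{Largo} − x_{Mesa} = 0 ⇒ x_{Largo} = 77.5 − 0.25x_{Mesa}.
At x_{Mesa} = 34: x_{Largo} = 77.5 − 0.25·34 = 69.

69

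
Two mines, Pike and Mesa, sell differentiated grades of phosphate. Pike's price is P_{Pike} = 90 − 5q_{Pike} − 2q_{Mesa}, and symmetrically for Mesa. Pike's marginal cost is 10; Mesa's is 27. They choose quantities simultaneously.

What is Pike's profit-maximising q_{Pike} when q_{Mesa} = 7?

6.6

Mine Pike's profit: π = q_{Pike}(90 − 5q_{Pike} − 2q_{Mesa}) − 10q_{Pike}.
∂π/∂q_{Pike} = 80 − 10q_{Pike} − 2q_{Mesa} = 0 ⇒ q_{Pike} = 8 − 0.2q_{Mesa}.
At q_{Mesa} = 7: q_{Pike} = 8 − 0.2·7 = 6.6.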